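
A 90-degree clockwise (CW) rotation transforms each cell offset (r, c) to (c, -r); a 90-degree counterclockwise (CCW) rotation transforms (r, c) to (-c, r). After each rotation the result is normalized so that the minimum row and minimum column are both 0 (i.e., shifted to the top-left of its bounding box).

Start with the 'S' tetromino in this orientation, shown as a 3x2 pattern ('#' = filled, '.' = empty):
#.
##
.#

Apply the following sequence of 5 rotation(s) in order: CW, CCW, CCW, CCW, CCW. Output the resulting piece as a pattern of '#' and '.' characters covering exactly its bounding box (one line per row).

Start:
#.
##
.#
After rotation 1 (CW):
.##
##.
After rotation 2 (CCW):
#.
##
.#
After rotation 3 (CCW):
.##
##.
After rotation 4 (CCW):
#.
##
.#
After rotation 5 (CCW):
.##
##.

Answer: .##
##.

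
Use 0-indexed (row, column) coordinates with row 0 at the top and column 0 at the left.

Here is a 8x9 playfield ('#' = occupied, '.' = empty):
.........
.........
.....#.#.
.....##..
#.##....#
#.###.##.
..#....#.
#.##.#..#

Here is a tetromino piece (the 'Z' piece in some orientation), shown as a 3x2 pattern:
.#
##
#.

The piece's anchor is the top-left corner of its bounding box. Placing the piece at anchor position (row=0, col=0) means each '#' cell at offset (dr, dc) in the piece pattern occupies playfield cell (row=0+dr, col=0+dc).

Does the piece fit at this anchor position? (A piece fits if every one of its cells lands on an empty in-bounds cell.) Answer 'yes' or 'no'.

Check each piece cell at anchor (0, 0):
  offset (0,1) -> (0,1): empty -> OK
  offset (1,0) -> (1,0): empty -> OK
  offset (1,1) -> (1,1): empty -> OK
  offset (2,0) -> (2,0): empty -> OK
All cells valid: yes

Answer: yes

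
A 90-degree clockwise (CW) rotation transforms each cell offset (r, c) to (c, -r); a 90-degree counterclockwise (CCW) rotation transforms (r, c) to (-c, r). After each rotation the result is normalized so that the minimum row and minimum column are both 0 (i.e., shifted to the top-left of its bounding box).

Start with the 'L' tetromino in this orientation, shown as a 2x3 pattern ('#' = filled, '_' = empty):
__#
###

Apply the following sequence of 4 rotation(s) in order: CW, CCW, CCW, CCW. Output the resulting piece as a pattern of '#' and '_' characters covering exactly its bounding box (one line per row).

Answer: ###
#__

Derivation:
Start:
__#
###
After rotation 1 (CW):
#_
#_
##
After rotation 2 (CCW):
__#
###
After rotation 3 (CCW):
##
_#
_#
After rotation 4 (CCW):
###
#__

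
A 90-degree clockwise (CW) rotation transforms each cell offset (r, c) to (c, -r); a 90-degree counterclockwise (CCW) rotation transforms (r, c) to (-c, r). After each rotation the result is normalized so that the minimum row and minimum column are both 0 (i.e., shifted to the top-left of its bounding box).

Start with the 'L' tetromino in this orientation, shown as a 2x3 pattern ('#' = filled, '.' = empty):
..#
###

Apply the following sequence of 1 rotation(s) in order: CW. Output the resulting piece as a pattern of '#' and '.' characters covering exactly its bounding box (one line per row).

Answer: #.
#.
##

Derivation:
Start:
..#
###
After rotation 1 (CW):
#.
#.
##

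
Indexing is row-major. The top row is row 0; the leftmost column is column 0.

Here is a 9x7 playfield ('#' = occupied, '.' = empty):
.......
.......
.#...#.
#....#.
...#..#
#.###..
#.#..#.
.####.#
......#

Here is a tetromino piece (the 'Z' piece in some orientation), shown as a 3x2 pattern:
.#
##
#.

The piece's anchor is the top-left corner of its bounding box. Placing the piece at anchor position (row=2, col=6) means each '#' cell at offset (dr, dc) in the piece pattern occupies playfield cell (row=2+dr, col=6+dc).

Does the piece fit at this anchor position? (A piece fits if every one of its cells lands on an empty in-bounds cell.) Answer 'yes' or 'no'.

Check each piece cell at anchor (2, 6):
  offset (0,1) -> (2,7): out of bounds -> FAIL
  offset (1,0) -> (3,6): empty -> OK
  offset (1,1) -> (3,7): out of bounds -> FAIL
  offset (2,0) -> (4,6): occupied ('#') -> FAIL
All cells valid: no

Answer: no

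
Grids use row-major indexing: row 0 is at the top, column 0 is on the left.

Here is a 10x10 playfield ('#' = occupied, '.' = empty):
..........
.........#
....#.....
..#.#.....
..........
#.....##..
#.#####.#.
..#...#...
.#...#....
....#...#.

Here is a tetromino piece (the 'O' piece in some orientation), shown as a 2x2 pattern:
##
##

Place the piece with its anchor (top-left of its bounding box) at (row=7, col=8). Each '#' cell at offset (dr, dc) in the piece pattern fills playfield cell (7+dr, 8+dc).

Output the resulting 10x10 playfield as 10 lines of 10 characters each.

Fill (7+0,8+0) = (7,8)
Fill (7+0,8+1) = (7,9)
Fill (7+1,8+0) = (8,8)
Fill (7+1,8+1) = (8,9)

Answer: ..........
.........#
....#.....
..#.#.....
..........
#.....##..
#.#####.#.
..#...#.##
.#...#..##
....#...#.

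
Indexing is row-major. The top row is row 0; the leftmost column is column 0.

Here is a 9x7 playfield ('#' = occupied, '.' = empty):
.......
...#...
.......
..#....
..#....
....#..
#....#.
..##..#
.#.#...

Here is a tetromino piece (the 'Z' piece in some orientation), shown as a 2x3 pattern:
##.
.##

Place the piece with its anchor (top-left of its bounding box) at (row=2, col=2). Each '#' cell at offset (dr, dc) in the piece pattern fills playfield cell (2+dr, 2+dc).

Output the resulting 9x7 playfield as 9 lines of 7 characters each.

Answer: .......
...#...
..##...
..###..
..#....
....#..
#....#.
..##..#
.#.#...

Derivation:
Fill (2+0,2+0) = (2,2)
Fill (2+0,2+1) = (2,3)
Fill (2+1,2+1) = (3,3)
Fill (2+1,2+2) = (3,4)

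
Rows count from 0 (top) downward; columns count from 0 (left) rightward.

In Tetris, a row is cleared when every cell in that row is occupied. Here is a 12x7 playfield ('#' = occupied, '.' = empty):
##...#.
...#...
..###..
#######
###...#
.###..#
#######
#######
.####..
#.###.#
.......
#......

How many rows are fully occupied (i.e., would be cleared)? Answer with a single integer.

Answer: 3

Derivation:
Check each row:
  row 0: 4 empty cells -> not full
  row 1: 6 empty cells -> not full
  row 2: 4 empty cells -> not full
  row 3: 0 empty cells -> FULL (clear)
  row 4: 3 empty cells -> not full
  row 5: 3 empty cells -> not full
  row 6: 0 empty cells -> FULL (clear)
  row 7: 0 empty cells -> FULL (clear)
  row 8: 3 empty cells -> not full
  row 9: 2 empty cells -> not full
  row 10: 7 empty cells -> not full
  row 11: 6 empty cells -> not full
Total rows cleared: 3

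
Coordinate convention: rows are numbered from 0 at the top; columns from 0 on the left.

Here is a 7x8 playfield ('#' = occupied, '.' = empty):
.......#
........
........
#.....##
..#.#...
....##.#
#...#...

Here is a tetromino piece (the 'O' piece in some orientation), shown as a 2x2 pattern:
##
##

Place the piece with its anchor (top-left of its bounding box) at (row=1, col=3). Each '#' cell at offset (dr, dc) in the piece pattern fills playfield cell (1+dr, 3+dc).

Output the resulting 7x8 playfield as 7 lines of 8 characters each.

Fill (1+0,3+0) = (1,3)
Fill (1+0,3+1) = (1,4)
Fill (1+1,3+0) = (2,3)
Fill (1+1,3+1) = (2,4)

Answer: .......#
...##...
...##...
#.....##
..#.#...
....##.#
#...#...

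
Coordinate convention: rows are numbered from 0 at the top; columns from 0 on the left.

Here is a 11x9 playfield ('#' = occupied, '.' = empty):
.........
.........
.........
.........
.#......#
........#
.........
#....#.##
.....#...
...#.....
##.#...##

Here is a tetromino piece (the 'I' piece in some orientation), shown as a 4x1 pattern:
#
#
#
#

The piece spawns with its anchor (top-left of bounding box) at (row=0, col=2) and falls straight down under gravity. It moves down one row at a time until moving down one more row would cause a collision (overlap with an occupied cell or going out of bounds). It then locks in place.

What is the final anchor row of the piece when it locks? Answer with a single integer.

Spawn at (row=0, col=2). Try each row:
  row 0: fits
  row 1: fits
  row 2: fits
  row 3: fits
  row 4: fits
  row 5: fits
  row 6: fits
  row 7: fits
  row 8: blocked -> lock at row 7

Answer: 7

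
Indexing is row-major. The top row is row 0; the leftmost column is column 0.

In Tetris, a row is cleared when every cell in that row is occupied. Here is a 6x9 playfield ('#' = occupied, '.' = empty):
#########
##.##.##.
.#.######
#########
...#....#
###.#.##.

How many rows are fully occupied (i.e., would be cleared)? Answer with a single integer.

Check each row:
  row 0: 0 empty cells -> FULL (clear)
  row 1: 3 empty cells -> not full
  row 2: 2 empty cells -> not full
  row 3: 0 empty cells -> FULL (clear)
  row 4: 7 empty cells -> not full
  row 5: 3 empty cells -> not full
Total rows cleared: 2

Answer: 2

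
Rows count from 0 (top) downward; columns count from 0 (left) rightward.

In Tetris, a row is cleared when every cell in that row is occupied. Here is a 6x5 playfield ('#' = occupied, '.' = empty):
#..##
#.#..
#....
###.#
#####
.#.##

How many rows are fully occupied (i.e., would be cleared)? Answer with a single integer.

Answer: 1

Derivation:
Check each row:
  row 0: 2 empty cells -> not full
  row 1: 3 empty cells -> not full
  row 2: 4 empty cells -> not full
  row 3: 1 empty cell -> not full
  row 4: 0 empty cells -> FULL (clear)
  row 5: 2 empty cells -> not full
Total rows cleared: 1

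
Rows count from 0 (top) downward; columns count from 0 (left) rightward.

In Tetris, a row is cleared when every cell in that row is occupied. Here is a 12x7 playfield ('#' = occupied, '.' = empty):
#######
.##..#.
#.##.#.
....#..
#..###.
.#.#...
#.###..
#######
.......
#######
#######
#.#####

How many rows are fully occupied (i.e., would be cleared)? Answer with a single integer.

Answer: 4

Derivation:
Check each row:
  row 0: 0 empty cells -> FULL (clear)
  row 1: 4 empty cells -> not full
  row 2: 3 empty cells -> not full
  row 3: 6 empty cells -> not full
  row 4: 3 empty cells -> not full
  row 5: 5 empty cells -> not full
  row 6: 3 empty cells -> not full
  row 7: 0 empty cells -> FULL (clear)
  row 8: 7 empty cells -> not full
  row 9: 0 empty cells -> FULL (clear)
  row 10: 0 empty cells -> FULL (clear)
  row 11: 1 empty cell -> not full
Total rows cleared: 4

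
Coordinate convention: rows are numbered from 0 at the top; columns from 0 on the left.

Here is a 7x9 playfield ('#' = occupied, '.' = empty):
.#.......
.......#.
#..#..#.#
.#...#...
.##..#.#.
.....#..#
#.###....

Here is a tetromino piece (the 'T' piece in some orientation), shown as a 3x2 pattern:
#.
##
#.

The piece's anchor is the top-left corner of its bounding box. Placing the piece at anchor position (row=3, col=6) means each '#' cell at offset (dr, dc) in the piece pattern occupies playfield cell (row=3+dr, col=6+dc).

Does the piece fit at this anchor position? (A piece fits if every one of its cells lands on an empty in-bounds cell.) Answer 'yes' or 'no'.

Answer: no

Derivation:
Check each piece cell at anchor (3, 6):
  offset (0,0) -> (3,6): empty -> OK
  offset (1,0) -> (4,6): empty -> OK
  offset (1,1) -> (4,7): occupied ('#') -> FAIL
  offset (2,0) -> (5,6): empty -> OK
All cells valid: no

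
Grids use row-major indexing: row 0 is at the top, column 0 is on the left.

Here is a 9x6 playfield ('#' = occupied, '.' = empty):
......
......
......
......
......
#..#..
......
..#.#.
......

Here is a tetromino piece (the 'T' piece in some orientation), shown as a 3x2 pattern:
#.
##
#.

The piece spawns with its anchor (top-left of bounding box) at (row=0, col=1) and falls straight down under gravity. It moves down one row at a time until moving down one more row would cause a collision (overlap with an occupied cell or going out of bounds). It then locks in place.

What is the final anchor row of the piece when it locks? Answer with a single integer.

Spawn at (row=0, col=1). Try each row:
  row 0: fits
  row 1: fits
  row 2: fits
  row 3: fits
  row 4: fits
  row 5: fits
  row 6: blocked -> lock at row 5

Answer: 5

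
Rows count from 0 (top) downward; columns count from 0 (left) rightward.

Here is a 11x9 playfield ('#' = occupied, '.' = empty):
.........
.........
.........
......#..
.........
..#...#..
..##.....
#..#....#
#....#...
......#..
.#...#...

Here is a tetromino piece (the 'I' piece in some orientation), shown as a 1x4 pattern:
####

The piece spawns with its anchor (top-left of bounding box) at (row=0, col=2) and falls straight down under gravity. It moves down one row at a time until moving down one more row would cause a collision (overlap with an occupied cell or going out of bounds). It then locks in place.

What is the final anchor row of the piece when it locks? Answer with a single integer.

Spawn at (row=0, col=2). Try each row:
  row 0: fits
  row 1: fits
  row 2: fits
  row 3: fits
  row 4: fits
  row 5: blocked -> lock at row 4

Answer: 4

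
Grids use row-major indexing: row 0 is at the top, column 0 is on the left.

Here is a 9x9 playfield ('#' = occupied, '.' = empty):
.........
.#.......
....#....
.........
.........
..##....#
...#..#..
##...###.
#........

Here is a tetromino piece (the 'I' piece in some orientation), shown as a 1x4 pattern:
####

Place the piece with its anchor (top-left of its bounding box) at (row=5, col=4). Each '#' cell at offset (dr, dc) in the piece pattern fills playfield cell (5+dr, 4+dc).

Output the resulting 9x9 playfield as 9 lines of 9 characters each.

Answer: .........
.#.......
....#....
.........
.........
..#######
...#..#..
##...###.
#........

Derivation:
Fill (5+0,4+0) = (5,4)
Fill (5+0,4+1) = (5,5)
Fill (5+0,4+2) = (5,6)
Fill (5+0,4+3) = (5,7)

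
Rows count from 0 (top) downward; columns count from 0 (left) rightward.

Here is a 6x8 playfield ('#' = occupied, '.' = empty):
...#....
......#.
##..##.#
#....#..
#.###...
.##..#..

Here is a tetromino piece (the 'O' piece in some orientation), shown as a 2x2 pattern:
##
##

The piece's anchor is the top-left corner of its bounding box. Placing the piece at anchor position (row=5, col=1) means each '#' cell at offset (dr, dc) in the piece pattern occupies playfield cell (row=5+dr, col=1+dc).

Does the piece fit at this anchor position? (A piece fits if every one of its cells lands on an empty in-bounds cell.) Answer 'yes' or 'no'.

Check each piece cell at anchor (5, 1):
  offset (0,0) -> (5,1): occupied ('#') -> FAIL
  offset (0,1) -> (5,2): occupied ('#') -> FAIL
  offset (1,0) -> (6,1): out of bounds -> FAIL
  offset (1,1) -> (6,2): out of bounds -> FAIL
All cells valid: no

Answer: no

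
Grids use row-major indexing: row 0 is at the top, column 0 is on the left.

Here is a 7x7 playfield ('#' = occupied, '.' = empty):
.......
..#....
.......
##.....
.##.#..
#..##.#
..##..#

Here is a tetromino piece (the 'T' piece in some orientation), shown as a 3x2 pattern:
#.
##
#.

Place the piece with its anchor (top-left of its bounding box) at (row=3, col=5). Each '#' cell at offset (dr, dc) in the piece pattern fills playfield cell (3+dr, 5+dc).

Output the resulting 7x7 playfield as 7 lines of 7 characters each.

Fill (3+0,5+0) = (3,5)
Fill (3+1,5+0) = (4,5)
Fill (3+1,5+1) = (4,6)
Fill (3+2,5+0) = (5,5)

Answer: .......
..#....
.......
##...#.
.##.###
#..####
..##..#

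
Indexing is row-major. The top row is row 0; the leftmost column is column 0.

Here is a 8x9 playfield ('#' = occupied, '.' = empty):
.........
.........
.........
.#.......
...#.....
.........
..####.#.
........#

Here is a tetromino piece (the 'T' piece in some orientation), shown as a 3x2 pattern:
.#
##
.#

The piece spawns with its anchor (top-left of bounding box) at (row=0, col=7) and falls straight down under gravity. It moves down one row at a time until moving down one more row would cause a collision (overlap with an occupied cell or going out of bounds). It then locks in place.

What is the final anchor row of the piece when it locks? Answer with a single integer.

Answer: 4

Derivation:
Spawn at (row=0, col=7). Try each row:
  row 0: fits
  row 1: fits
  row 2: fits
  row 3: fits
  row 4: fits
  row 5: blocked -> lock at row 4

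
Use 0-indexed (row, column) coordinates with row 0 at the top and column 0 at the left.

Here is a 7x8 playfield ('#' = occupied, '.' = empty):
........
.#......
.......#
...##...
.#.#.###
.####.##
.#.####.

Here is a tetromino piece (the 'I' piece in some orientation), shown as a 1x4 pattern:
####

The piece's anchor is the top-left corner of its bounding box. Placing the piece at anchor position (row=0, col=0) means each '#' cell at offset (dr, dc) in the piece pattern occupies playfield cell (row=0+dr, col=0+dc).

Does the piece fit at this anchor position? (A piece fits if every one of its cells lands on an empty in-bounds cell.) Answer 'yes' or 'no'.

Check each piece cell at anchor (0, 0):
  offset (0,0) -> (0,0): empty -> OK
  offset (0,1) -> (0,1): empty -> OK
  offset (0,2) -> (0,2): empty -> OK
  offset (0,3) -> (0,3): empty -> OK
All cells valid: yes

Answer: yes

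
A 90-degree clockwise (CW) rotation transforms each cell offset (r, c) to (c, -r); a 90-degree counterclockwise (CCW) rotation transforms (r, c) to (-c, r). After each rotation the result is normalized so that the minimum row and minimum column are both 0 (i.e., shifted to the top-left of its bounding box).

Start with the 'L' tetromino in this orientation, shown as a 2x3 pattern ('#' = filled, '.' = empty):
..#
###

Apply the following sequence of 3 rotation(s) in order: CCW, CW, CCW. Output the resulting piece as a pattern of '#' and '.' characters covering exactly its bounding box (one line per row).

Start:
..#
###
After rotation 1 (CCW):
##
.#
.#
After rotation 2 (CW):
..#
###
After rotation 3 (CCW):
##
.#
.#

Answer: ##
.#
.#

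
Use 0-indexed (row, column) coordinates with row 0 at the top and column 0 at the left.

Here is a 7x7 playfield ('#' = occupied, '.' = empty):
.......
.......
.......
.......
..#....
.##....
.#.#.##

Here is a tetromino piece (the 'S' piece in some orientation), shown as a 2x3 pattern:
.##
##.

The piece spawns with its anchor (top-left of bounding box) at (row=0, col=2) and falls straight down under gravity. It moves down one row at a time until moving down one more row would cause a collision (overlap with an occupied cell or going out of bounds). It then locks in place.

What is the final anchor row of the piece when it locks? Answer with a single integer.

Spawn at (row=0, col=2). Try each row:
  row 0: fits
  row 1: fits
  row 2: fits
  row 3: blocked -> lock at row 2

Answer: 2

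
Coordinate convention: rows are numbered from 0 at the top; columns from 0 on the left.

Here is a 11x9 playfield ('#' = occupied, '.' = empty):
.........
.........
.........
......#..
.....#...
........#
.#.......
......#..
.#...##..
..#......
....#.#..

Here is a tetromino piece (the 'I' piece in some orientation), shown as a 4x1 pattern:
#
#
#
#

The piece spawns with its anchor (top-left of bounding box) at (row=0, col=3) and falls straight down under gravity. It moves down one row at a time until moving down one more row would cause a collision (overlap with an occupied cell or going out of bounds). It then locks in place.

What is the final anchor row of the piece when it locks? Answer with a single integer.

Answer: 7

Derivation:
Spawn at (row=0, col=3). Try each row:
  row 0: fits
  row 1: fits
  row 2: fits
  row 3: fits
  row 4: fits
  row 5: fits
  row 6: fits
  row 7: fits
  row 8: blocked -> lock at row 7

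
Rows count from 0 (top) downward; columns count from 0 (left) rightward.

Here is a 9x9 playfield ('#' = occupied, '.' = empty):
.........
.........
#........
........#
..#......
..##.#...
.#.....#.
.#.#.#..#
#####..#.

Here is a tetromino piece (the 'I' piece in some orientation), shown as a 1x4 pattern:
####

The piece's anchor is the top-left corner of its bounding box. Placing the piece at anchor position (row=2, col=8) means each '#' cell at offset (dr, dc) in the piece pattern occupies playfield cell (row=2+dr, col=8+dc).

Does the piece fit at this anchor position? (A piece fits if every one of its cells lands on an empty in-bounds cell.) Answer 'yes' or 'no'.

Check each piece cell at anchor (2, 8):
  offset (0,0) -> (2,8): empty -> OK
  offset (0,1) -> (2,9): out of bounds -> FAIL
  offset (0,2) -> (2,10): out of bounds -> FAIL
  offset (0,3) -> (2,11): out of bounds -> FAIL
All cells valid: no

Answer: no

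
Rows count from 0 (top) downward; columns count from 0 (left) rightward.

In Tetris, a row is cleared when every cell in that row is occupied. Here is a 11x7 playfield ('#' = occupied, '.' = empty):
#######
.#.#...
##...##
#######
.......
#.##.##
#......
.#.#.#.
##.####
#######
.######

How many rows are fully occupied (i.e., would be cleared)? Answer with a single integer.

Answer: 3

Derivation:
Check each row:
  row 0: 0 empty cells -> FULL (clear)
  row 1: 5 empty cells -> not full
  row 2: 3 empty cells -> not full
  row 3: 0 empty cells -> FULL (clear)
  row 4: 7 empty cells -> not full
  row 5: 2 empty cells -> not full
  row 6: 6 empty cells -> not full
  row 7: 4 empty cells -> not full
  row 8: 1 empty cell -> not full
  row 9: 0 empty cells -> FULL (clear)
  row 10: 1 empty cell -> not full
Total rows cleared: 3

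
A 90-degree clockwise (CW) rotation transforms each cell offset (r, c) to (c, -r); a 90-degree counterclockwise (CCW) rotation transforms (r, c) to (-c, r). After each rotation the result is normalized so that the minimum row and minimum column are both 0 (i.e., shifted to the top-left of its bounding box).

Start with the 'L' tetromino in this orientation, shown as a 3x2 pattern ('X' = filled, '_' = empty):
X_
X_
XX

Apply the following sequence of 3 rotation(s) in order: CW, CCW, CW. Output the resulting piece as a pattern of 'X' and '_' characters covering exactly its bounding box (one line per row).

Answer: XXX
X__

Derivation:
Start:
X_
X_
XX
After rotation 1 (CW):
XXX
X__
After rotation 2 (CCW):
X_
X_
XX
After rotation 3 (CW):
XXX
X__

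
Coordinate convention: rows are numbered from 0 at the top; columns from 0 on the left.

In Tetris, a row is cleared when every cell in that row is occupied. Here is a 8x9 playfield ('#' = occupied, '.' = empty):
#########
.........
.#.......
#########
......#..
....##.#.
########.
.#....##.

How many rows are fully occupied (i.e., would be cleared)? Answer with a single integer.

Answer: 2

Derivation:
Check each row:
  row 0: 0 empty cells -> FULL (clear)
  row 1: 9 empty cells -> not full
  row 2: 8 empty cells -> not full
  row 3: 0 empty cells -> FULL (clear)
  row 4: 8 empty cells -> not full
  row 5: 6 empty cells -> not full
  row 6: 1 empty cell -> not full
  row 7: 6 empty cells -> not full
Total rows cleared: 2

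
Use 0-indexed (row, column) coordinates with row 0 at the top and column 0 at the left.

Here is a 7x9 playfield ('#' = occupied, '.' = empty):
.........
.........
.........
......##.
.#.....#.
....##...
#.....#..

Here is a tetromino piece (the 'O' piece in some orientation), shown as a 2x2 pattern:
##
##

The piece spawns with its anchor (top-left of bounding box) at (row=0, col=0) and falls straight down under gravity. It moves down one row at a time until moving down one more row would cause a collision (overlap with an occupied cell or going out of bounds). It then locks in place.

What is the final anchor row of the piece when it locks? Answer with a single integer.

Spawn at (row=0, col=0). Try each row:
  row 0: fits
  row 1: fits
  row 2: fits
  row 3: blocked -> lock at row 2

Answer: 2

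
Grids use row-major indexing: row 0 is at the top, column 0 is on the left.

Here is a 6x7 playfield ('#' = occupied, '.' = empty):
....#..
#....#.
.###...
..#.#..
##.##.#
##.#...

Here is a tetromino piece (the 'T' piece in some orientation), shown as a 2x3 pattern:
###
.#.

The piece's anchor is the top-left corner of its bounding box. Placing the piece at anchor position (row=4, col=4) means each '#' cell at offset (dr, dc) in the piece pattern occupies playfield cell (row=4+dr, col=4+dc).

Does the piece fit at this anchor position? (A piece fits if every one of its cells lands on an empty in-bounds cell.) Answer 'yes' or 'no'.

Answer: no

Derivation:
Check each piece cell at anchor (4, 4):
  offset (0,0) -> (4,4): occupied ('#') -> FAIL
  offset (0,1) -> (4,5): empty -> OK
  offset (0,2) -> (4,6): occupied ('#') -> FAIL
  offset (1,1) -> (5,5): empty -> OK
All cells valid: no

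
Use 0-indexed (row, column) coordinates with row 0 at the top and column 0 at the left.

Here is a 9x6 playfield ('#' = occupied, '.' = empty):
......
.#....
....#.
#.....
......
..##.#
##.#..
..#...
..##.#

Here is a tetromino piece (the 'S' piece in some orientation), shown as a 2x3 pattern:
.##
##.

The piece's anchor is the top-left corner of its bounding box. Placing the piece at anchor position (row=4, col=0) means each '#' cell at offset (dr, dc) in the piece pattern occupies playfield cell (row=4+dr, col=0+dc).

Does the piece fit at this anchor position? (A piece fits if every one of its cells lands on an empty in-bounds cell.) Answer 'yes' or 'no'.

Answer: yes

Derivation:
Check each piece cell at anchor (4, 0):
  offset (0,1) -> (4,1): empty -> OK
  offset (0,2) -> (4,2): empty -> OK
  offset (1,0) -> (5,0): empty -> OK
  offset (1,1) -> (5,1): empty -> OK
All cells valid: yes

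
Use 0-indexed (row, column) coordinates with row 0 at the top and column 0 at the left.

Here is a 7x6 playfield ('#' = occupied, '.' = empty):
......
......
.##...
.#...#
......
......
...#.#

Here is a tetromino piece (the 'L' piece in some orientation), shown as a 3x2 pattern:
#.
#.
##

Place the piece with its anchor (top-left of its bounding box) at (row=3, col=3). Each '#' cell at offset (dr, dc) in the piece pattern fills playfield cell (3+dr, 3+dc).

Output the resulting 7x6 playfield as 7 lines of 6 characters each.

Answer: ......
......
.##...
.#.#.#
...#..
...##.
...#.#

Derivation:
Fill (3+0,3+0) = (3,3)
Fill (3+1,3+0) = (4,3)
Fill (3+2,3+0) = (5,3)
Fill (3+2,3+1) = (5,4)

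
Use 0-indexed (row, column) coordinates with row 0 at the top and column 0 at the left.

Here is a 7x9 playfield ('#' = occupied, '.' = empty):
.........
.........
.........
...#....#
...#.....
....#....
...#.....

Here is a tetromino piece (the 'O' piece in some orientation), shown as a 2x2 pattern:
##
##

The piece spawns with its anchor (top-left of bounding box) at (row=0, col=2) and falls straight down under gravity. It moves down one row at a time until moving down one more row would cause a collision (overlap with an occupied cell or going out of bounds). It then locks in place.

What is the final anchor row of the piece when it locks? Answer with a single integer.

Answer: 1

Derivation:
Spawn at (row=0, col=2). Try each row:
  row 0: fits
  row 1: fits
  row 2: blocked -> lock at row 1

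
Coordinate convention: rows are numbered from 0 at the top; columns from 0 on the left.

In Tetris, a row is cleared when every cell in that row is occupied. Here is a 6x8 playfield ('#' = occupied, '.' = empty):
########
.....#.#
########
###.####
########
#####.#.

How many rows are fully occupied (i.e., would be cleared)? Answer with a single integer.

Check each row:
  row 0: 0 empty cells -> FULL (clear)
  row 1: 6 empty cells -> not full
  row 2: 0 empty cells -> FULL (clear)
  row 3: 1 empty cell -> not full
  row 4: 0 empty cells -> FULL (clear)
  row 5: 2 empty cells -> not full
Total rows cleared: 3

Answer: 3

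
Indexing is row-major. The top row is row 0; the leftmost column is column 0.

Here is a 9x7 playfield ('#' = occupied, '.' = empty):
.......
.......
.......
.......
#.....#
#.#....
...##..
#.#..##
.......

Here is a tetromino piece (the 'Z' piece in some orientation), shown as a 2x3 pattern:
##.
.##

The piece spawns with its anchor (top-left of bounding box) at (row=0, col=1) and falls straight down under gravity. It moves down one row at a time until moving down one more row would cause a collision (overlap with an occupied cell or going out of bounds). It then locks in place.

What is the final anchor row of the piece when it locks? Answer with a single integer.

Answer: 3

Derivation:
Spawn at (row=0, col=1). Try each row:
  row 0: fits
  row 1: fits
  row 2: fits
  row 3: fits
  row 4: blocked -> lock at row 3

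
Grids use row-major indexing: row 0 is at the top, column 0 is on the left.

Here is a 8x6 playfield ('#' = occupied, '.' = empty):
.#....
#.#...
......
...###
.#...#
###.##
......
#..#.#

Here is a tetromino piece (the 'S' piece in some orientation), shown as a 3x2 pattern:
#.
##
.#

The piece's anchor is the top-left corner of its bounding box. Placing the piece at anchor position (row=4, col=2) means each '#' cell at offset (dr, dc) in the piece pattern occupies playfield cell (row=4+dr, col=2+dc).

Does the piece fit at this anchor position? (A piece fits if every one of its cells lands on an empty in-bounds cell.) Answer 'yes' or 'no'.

Check each piece cell at anchor (4, 2):
  offset (0,0) -> (4,2): empty -> OK
  offset (1,0) -> (5,2): occupied ('#') -> FAIL
  offset (1,1) -> (5,3): empty -> OK
  offset (2,1) -> (6,3): empty -> OK
All cells valid: no

Answer: no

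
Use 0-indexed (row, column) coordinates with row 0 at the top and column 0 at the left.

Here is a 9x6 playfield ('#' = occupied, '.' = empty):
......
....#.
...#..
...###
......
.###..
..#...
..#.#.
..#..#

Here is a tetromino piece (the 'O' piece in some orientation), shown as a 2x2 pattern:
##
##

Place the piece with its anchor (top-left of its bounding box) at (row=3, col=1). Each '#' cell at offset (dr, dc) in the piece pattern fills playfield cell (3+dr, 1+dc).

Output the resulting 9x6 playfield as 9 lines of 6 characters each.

Fill (3+0,1+0) = (3,1)
Fill (3+0,1+1) = (3,2)
Fill (3+1,1+0) = (4,1)
Fill (3+1,1+1) = (4,2)

Answer: ......
....#.
...#..
.#####
.##...
.###..
..#...
..#.#.
..#..#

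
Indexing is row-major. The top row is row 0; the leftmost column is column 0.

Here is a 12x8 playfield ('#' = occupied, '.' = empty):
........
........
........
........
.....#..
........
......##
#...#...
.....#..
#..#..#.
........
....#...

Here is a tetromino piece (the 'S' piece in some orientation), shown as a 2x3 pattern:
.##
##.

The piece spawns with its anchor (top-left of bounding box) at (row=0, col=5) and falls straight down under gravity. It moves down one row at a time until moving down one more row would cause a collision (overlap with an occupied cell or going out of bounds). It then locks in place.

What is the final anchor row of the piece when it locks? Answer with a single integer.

Spawn at (row=0, col=5). Try each row:
  row 0: fits
  row 1: fits
  row 2: fits
  row 3: blocked -> lock at row 2

Answer: 2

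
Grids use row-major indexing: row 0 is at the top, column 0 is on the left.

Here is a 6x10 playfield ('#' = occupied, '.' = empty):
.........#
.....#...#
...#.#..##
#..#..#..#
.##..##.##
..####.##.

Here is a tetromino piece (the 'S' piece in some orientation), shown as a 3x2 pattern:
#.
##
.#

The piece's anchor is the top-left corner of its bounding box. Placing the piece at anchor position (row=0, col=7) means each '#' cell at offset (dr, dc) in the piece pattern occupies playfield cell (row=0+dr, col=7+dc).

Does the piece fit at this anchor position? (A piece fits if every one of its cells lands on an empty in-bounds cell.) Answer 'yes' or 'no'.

Answer: no

Derivation:
Check each piece cell at anchor (0, 7):
  offset (0,0) -> (0,7): empty -> OK
  offset (1,0) -> (1,7): empty -> OK
  offset (1,1) -> (1,8): empty -> OK
  offset (2,1) -> (2,8): occupied ('#') -> FAIL
All cells valid: no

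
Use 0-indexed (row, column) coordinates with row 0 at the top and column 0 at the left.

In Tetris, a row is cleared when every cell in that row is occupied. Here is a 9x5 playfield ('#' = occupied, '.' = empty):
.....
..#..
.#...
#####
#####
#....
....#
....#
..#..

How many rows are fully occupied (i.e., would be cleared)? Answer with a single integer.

Check each row:
  row 0: 5 empty cells -> not full
  row 1: 4 empty cells -> not full
  row 2: 4 empty cells -> not full
  row 3: 0 empty cells -> FULL (clear)
  row 4: 0 empty cells -> FULL (clear)
  row 5: 4 empty cells -> not full
  row 6: 4 empty cells -> not full
  row 7: 4 empty cells -> not full
  row 8: 4 empty cells -> not full
Total rows cleared: 2

Answer: 2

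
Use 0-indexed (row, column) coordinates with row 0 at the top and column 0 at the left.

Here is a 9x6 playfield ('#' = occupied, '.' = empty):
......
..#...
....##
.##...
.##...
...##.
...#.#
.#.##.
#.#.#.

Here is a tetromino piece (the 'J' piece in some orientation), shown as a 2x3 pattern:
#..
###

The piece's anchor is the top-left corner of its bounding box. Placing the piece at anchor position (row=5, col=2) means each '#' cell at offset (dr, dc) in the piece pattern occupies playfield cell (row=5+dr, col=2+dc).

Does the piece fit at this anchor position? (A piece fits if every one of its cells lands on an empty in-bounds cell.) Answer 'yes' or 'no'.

Check each piece cell at anchor (5, 2):
  offset (0,0) -> (5,2): empty -> OK
  offset (1,0) -> (6,2): empty -> OK
  offset (1,1) -> (6,3): occupied ('#') -> FAIL
  offset (1,2) -> (6,4): empty -> OK
All cells valid: no

Answer: no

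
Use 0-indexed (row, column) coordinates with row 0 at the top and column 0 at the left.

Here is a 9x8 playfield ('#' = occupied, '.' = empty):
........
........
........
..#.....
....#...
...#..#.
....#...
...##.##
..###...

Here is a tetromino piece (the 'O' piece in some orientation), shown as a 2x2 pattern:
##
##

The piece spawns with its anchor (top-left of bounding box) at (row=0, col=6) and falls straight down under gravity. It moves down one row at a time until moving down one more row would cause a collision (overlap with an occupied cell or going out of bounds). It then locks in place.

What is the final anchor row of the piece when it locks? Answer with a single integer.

Answer: 3

Derivation:
Spawn at (row=0, col=6). Try each row:
  row 0: fits
  row 1: fits
  row 2: fits
  row 3: fits
  row 4: blocked -> lock at row 3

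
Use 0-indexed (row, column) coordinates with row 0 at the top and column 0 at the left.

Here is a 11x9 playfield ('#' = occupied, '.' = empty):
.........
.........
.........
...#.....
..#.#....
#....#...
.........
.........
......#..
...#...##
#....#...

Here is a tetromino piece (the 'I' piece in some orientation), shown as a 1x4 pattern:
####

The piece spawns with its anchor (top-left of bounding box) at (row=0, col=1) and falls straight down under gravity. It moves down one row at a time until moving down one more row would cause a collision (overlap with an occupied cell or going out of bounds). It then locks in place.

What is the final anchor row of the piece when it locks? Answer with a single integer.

Answer: 2

Derivation:
Spawn at (row=0, col=1). Try each row:
  row 0: fits
  row 1: fits
  row 2: fits
  row 3: blocked -> lock at row 2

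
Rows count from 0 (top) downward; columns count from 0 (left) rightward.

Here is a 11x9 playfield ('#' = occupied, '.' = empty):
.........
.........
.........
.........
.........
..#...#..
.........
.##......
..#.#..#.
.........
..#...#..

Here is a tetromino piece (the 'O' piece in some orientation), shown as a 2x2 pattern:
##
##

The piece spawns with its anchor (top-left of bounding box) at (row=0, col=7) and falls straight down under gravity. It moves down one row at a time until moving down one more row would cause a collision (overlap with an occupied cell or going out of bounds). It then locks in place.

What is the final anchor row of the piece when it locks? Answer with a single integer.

Answer: 6

Derivation:
Spawn at (row=0, col=7). Try each row:
  row 0: fits
  row 1: fits
  row 2: fits
  row 3: fits
  row 4: fits
  row 5: fits
  row 6: fits
  row 7: blocked -> lock at row 6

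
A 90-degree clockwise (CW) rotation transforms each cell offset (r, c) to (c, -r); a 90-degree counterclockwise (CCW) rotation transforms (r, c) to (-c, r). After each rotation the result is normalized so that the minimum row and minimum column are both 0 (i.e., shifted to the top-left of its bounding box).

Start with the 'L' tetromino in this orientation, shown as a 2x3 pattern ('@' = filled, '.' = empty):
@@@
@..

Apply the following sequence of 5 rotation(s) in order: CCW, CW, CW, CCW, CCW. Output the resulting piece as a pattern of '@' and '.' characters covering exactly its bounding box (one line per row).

Start:
@@@
@..
After rotation 1 (CCW):
@.
@.
@@
After rotation 2 (CW):
@@@
@..
After rotation 3 (CW):
@@
.@
.@
After rotation 4 (CCW):
@@@
@..
After rotation 5 (CCW):
@.
@.
@@

Answer: @.
@.
@@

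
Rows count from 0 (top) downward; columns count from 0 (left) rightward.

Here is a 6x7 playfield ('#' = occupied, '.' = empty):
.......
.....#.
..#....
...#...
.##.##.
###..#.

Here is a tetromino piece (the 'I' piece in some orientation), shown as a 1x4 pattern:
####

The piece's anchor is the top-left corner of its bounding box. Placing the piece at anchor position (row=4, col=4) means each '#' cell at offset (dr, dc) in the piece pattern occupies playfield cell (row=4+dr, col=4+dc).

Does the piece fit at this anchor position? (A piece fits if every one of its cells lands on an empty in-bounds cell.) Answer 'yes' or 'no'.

Answer: no

Derivation:
Check each piece cell at anchor (4, 4):
  offset (0,0) -> (4,4): occupied ('#') -> FAIL
  offset (0,1) -> (4,5): occupied ('#') -> FAIL
  offset (0,2) -> (4,6): empty -> OK
  offset (0,3) -> (4,7): out of bounds -> FAIL
All cells valid: no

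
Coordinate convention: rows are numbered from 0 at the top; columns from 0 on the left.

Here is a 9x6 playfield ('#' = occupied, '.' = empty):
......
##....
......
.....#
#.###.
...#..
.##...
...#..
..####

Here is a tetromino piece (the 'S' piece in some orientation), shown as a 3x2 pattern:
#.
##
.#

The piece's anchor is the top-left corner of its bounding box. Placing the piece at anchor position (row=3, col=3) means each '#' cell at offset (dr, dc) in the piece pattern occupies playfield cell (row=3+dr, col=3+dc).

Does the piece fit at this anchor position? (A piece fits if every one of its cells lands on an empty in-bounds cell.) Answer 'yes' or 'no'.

Answer: no

Derivation:
Check each piece cell at anchor (3, 3):
  offset (0,0) -> (3,3): empty -> OK
  offset (1,0) -> (4,3): occupied ('#') -> FAIL
  offset (1,1) -> (4,4): occupied ('#') -> FAIL
  offset (2,1) -> (5,4): empty -> OK
All cells valid: no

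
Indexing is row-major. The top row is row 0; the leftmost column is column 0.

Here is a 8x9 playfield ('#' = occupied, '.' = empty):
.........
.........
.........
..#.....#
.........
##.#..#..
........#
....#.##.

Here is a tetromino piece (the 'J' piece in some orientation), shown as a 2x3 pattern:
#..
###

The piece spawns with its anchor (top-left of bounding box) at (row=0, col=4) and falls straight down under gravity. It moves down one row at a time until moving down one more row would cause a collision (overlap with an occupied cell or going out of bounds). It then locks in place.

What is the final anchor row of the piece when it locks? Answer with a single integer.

Spawn at (row=0, col=4). Try each row:
  row 0: fits
  row 1: fits
  row 2: fits
  row 3: fits
  row 4: blocked -> lock at row 3

Answer: 3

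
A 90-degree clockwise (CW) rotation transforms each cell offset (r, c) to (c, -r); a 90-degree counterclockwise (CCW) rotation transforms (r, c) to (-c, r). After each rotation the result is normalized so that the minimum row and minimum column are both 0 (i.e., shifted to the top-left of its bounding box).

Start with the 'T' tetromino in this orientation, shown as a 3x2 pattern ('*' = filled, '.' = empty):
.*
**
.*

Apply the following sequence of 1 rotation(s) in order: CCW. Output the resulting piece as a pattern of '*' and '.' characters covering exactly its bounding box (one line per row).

Answer: ***
.*.

Derivation:
Start:
.*
**
.*
After rotation 1 (CCW):
***
.*.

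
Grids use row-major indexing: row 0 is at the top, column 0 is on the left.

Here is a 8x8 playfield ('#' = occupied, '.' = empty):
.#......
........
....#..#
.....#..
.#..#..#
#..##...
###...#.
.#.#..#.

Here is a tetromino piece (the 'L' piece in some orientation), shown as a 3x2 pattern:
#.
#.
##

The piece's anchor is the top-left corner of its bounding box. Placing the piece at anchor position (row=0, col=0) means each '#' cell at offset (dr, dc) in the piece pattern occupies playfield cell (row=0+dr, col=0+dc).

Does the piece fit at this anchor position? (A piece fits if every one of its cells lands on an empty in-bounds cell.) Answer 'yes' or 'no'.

Check each piece cell at anchor (0, 0):
  offset (0,0) -> (0,0): empty -> OK
  offset (1,0) -> (1,0): empty -> OK
  offset (2,0) -> (2,0): empty -> OK
  offset (2,1) -> (2,1): empty -> OK
All cells valid: yes

Answer: yes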